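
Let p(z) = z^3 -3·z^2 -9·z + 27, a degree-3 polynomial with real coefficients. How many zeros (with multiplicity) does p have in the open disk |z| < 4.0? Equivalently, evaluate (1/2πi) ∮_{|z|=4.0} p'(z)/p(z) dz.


The zeros of p are: -3, 3, 3.
Their magnitudes are: 3, 3, 3.
Zeros with |z| < R = 4.0: -3, 3, 3.
Count = 3.
By the argument principle, (1/2πi) ∮_{|z|=R} p'(z)/p(z) dz equals exactly this count.

Number of zeros inside |z| < 4.0: 3.


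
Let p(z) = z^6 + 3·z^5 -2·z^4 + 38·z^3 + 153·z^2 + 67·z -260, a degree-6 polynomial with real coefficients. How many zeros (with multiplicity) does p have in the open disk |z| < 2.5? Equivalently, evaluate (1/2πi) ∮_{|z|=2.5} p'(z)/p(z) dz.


The zeros of p are: -4, (2 + 3i), (2 - 3i), 1, (-2 + 1i), (-2 - 1i).
Their magnitudes are: 4, 3.606, 3.606, 1, 2.236, 2.236.
Zeros with |z| < R = 2.5: 1, (-2 + 1i), (-2 - 1i).
Count = 3.
By the argument principle, (1/2πi) ∮_{|z|=R} p'(z)/p(z) dz equals exactly this count.

Number of zeros inside |z| < 2.5: 3.


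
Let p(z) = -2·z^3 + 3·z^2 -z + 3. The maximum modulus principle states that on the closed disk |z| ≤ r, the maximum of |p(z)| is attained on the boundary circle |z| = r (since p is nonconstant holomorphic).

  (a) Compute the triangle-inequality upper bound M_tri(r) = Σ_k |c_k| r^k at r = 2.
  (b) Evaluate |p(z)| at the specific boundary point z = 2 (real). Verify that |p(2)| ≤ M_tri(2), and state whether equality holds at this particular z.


Coefficients: c_0 = 3, c_1 = -1, c_2 = 3, c_3 = -2. Radius r = 2.
Part (a). Triangle bound: M_tri(r) = Σ_k |c_k| r^k
  = |3|·2^0 + |-1|·2^1 + |3|·2^2 + |-2|·2^3
  = 3 + 2 + 12 + 16 = 33.
This bounds M(r) := max_{|z|=r} |p(z)| from above; equality holds iff all terms c_k z^k can be made to align in phase at a single z on |z|=r.
Part (b). At z = 2 (real, on the circle |z| = r):
  p(2) = (3)·2^0 + (-1)·2^1 + (3)·2^2 + (-2)·2^3 = -3.
  |p(2)| = 3.
Check: |p(2)| = 3 ≤ 33 = M_tri(2). ✓ Equality does not hold at z = 2 (the coefficients have mixed signs, so the terms do not all align in phase there).

M_tri(2) = 33; |p(2)| = 3; equality at z=2: no.


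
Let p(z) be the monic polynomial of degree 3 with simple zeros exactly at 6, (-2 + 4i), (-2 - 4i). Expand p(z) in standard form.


The polynomial is p(z) = ∏_{α ∈ S} (z − α), where S = {6, (-2 + 4i), (-2 - 4i)}.
Expanding the product yields: p(z) = z^3 -2·z^2 -4·z -120.
Note conjugate pairs combine to real quadratics: (z − (-2+4i))(z − (-2−4i)) = z² + 4z + 20.
The resulting polynomial has degree 3 and real coefficients as required.

p(z) = z^3 -2·z^2 -4·z -120.


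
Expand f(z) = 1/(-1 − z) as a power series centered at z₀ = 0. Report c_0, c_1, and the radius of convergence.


Let w = z − z₀, so z = z₀ + w.
Then -1 − z = -1 − (z₀ + w) = (-1 − z₀) − w = -1 − w.
f(z) = 1/(-1 − w) = (1/(-1)) · 1/(1 − w/(-1)) = Σ_{n≥0} w^n / (-1)^(n+1).
So c_n = 1/(-1)^(n+1):
  c_0 = 1/(-1)^1 = -1.
  c_1 = 1/(-1)^2 = 1.
The series is valid for |w/d| < 1, i.e. |z − z₀| < |d|.
Radius of convergence: R = |-1 − z₀| = |-1| = 1 (distance from z₀ to the singularity z = -1).

c_0 = -1, c_1 = 1; R = 1.


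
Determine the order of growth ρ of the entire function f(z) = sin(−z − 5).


sin(w) is a linear combination of e^{iw} and e^{−iw} (or e^w, e^{−w} in the hyperbolic case), so |sin(w)| ≤ e^{|w|}. With w = −z − 5, |w| ≤ 1|z| + 5 = 1r + 5 on |z| = r, giving M(r) ≤ e^{1r + 5}, so ρ ≤ 1. On a suitable ray (z = it for sin/cos; z = t for sinh/cosh, t real → ∞), |sin(−z − 5)| grows like e^{1|t|}/2, so ρ ≥ 1. Hence ρ = 1.
Therefore ρ = 1.

Order ρ = 1.


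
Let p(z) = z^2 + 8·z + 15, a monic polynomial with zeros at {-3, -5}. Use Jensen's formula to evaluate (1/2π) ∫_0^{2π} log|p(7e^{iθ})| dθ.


Zeros: -5, -3; r = 7.
Inside |z| < r: -5, -3. Outside (|z| ≥ r): ∅.
p(0) = 15, so log|p(0)| = log(15) = 2.7081.
Apply Jensen: I(r) = log|p(0)| + Σ_k log(r/|z_k|), summed over zeros inside |z| < r.
  log(r/|z_k|) for z_k = -3: log(7/3) = 0.8473
  log(r/|z_k|) for z_k = -5: log(7/5) = 0.3365
Sum over inside zeros: 1.1838.
I(r) = log|p(0)| + (inside sum) = 2.7081 + 1.1838 = 3.8918.
Closed form (all zeros inside, monic): I(r) = n·log(r) = 2·log(7) = 3.8918. ✓

I(r) ≈ 3.8918.


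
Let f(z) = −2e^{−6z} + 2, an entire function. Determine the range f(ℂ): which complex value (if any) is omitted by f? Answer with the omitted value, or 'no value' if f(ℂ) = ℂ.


Little Picard bounds the complement of f(ℂ) to at most one point.
e^{−6z} is never zero on ℂ, so -2·e^{−6z} takes every value in ℂ ∖ {0}. Adding 2 shifts the range to ℂ ∖ {2}. Thus f omits exactly the value 2.

Omitted value: 2.


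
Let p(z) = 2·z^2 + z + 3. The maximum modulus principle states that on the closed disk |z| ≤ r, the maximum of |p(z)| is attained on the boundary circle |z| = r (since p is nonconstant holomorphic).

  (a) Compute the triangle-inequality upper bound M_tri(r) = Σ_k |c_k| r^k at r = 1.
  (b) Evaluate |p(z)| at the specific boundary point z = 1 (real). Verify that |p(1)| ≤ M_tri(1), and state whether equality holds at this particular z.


Coefficients: c_0 = 3, c_1 = 1, c_2 = 2. Radius r = 1.
Part (a). Triangle bound: M_tri(r) = Σ_k |c_k| r^k
  = |3|·1^0 + |1|·1^1 + |2|·1^2
  = 3 + 1 + 2 = 6.
This bounds M(r) := max_{|z|=r} |p(z)| from above; equality holds iff all terms c_k z^k can be made to align in phase at a single z on |z|=r.
Part (b). At z = 1 (real, on the circle |z| = r):
  p(1) = (3)·1^0 + (1)·1^1 + (2)·1^2 = 6.
  |p(1)| = 6.
Since all nonzero coefficients share the same sign, |p(1)| = 6 = M_tri(1); the triangle bound is attained at z = 1, so in fact M(r) = 6.

M_tri(1) = 6; |p(1)| = 6; equality at z=1: yes.


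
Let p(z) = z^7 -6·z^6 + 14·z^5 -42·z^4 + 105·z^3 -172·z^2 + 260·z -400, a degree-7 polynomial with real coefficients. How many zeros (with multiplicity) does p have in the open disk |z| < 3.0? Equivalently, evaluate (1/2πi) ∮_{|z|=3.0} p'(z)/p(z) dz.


The zeros of p are: (2 + 1i), (2 - 1i), 4, (0 + 2i), (0 - 2i), (-1 + 2i), (-1 - 2i).
Their magnitudes are: 2.236, 2.236, 4, 2, 2, 2.236, 2.236.
Zeros with |z| < R = 3.0: (2 + 1i), (2 - 1i), (0 + 2i), (0 - 2i), (-1 + 2i), (-1 - 2i).
Count = 6.
By the argument principle, (1/2πi) ∮_{|z|=R} p'(z)/p(z) dz equals exactly this count.

Number of zeros inside |z| < 3.0: 6.


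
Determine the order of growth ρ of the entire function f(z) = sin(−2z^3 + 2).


Write sin(w) = (e^{iw} ± e^{−iw})/(2 or 2i), so |sin(w)| ≤ e^{|w|}. With w = −2z^3 + 2, |w| ≤ 2r^3 + 2 on |z|=r, giving M(r) ≤ e^{2r^3 + 2} and ρ ≤ 3. For the lower bound, choose z on |z|=r with -2z^3 purely imaginary of modulus 2r^3; then |sin(−2z^3 + 2)| grows like e^{2r^3}/2, so ρ ≥ 3. Hence ρ = 3.
Therefore ρ = 3.

Order ρ = 3.


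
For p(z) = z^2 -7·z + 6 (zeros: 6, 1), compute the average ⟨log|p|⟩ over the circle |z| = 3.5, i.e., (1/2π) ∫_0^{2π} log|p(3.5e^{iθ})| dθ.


Zeros: 1, 6; r = 3.5.
Inside |z| < r: 1. Outside (|z| ≥ r): 6.
p(0) = 6, so log|p(0)| = log(6) = 1.7918.
Apply Jensen: I(r) = log|p(0)| + Σ_k log(r/|z_k|), summed over zeros inside |z| < r.
  log(r/|z_k|) for z_k = 1: log(3.5/1) = 1.2528
  Outside zeros (6) contribute nothing to the Jensen sum.
Sum over inside zeros: 1.2528.
I(r) = log|p(0)| + (inside sum) = 1.7918 + 1.2528 = 3.0445.
Note: since some zeros are outside |z| ≤ r, the simplified n·log(r) form does NOT apply — only the inside zeros contribute.

I(r) ≈ 3.0445.


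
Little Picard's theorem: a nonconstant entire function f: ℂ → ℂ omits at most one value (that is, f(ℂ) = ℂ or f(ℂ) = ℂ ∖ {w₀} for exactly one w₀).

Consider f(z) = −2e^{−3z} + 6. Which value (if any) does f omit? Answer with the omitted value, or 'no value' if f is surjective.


Little Picard bounds the complement of f(ℂ) to at most one point.
e^{−3z} is never zero on ℂ, so -2·e^{−3z} takes every value in ℂ ∖ {0}. Adding 6 shifts the range to ℂ ∖ {6}. Thus f omits exactly the value 6.

Omitted value: 6.


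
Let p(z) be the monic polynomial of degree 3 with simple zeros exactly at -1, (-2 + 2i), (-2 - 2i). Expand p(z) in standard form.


The polynomial is p(z) = ∏_{α ∈ S} (z − α), where S = {-1, (-2 + 2i), (-2 - 2i)}.
Expanding the product yields: p(z) = z^3 + 5·z^2 + 12·z + 8.
Note conjugate pairs combine to real quadratics: (z − (-2+2i))(z − (-2−2i)) = z² + 4z + 8.
The resulting polynomial has degree 3 and real coefficients as required.

p(z) = z^3 + 5·z^2 + 12·z + 8.


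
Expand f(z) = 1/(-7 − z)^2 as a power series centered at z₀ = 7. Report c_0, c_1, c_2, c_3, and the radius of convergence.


Let w = z − z₀, so z = z₀ + w.
Then -7 − z = -7 − (z₀ + w) = (-7 − z₀) − w = -14 − w.
f(z) = 1/(-14 − w)^2 = (1/(-14)^2) · (1 − w/(-14))^{−2}.
By the binomial series (1−u)^{−2} = Σ_{n≥0} C(n+1, 1) u^n for |u|<1, with u = w/(-14):
  c_n = C(n+1, 1) / (-14)^(n+2).
  c_0 = 1/(-14)^2 = 1/196.
  c_1 = 2/(-14)^3 = -1/1372.
  c_2 = 3/(-14)^4 = 3/38416.
  c_3 = 4/(-14)^5 = -1/134456.
The series is valid for |w/d| < 1, i.e. |z − z₀| < |d|.
Radius of convergence: R = |-7 − z₀| = |-14| = 14 (distance from z₀ to the singularity z = -7).

c_0 = 1/196, c_1 = -1/1372, c_2 = 3/38416, c_3 = -1/134456; R = 14.


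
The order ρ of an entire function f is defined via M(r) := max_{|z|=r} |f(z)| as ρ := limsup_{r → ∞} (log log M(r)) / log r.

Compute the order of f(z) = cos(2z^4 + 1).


Write cos(w) = (e^{iw} ± e^{−iw})/(2 or 2i), so |cos(w)| ≤ e^{|w|}. With w = 2z^4 + 1, |w| ≤ 2r^4 + 1 on |z|=r, giving M(r) ≤ e^{2r^4 + 1} and ρ ≤ 4. For the lower bound, choose z on |z|=r with 2z^4 purely imaginary of modulus 2r^4; then |cos(2z^4 + 1)| grows like e^{2r^4}/2, so ρ ≥ 4. Hence ρ = 4.
Therefore ρ = 4.

Order ρ = 4.


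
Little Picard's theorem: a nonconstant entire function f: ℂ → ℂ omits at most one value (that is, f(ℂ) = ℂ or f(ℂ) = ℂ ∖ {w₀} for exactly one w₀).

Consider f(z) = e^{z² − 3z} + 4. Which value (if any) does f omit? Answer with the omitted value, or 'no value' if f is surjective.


Little Picard bounds the complement of f(ℂ) to at most one point.
The exponent g(z) = z² − 3z is a nonconstant polynomial, hence surjective onto ℂ. So e^{g(z)} takes every value in {e^w : w ∈ ℂ} = ℂ ∖ {0}. Adding 4 shifts the range to ℂ ∖ {4}. f omits exactly 4.

Omitted value: 4.


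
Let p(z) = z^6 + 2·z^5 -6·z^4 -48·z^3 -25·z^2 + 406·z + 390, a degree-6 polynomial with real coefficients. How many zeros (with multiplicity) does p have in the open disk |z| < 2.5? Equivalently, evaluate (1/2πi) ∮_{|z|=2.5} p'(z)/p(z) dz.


The zeros of p are: (-2 + 3i), (-2 - 3i), -3, (3 + 1i), (3 - 1i), -1.
Their magnitudes are: 3.606, 3.606, 3, 3.162, 3.162, 1.
Zeros with |z| < R = 2.5: -1.
Count = 1.
By the argument principle, (1/2πi) ∮_{|z|=R} p'(z)/p(z) dz equals exactly this count.

Number of zeros inside |z| < 2.5: 1.


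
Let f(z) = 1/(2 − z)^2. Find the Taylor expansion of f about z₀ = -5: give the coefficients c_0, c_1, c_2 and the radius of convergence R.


Let w = z − z₀, so z = z₀ + w.
Then 2 − z = 2 − (z₀ + w) = (2 − z₀) − w = 7 − w.
f(z) = 1/(7 − w)^2 = (1/(7)^2) · (1 − w/(7))^{−2}.
By the binomial series (1−u)^{−2} = Σ_{n≥0} C(n+1, 1) u^n for |u|<1, with u = w/(7):
  c_n = C(n+1, 1) / (7)^(n+2).
  c_0 = 1/(7)^2 = 1/49.
  c_1 = 2/(7)^3 = 2/343.
  c_2 = 3/(7)^4 = 3/2401.
The series is valid for |w/d| < 1, i.e. |z − z₀| < |d|.
Radius of convergence: R = |2 − z₀| = |7| = 7 (distance from z₀ to the singularity z = 2).

c_0 = 1/49, c_1 = 2/343, c_2 = 3/2401; R = 7.


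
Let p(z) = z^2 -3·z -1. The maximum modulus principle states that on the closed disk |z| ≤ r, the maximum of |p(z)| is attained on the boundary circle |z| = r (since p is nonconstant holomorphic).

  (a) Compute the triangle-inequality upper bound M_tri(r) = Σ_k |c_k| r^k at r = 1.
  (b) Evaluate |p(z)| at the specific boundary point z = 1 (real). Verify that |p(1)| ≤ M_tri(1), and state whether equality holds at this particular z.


Coefficients: c_0 = -1, c_1 = -3, c_2 = 1. Radius r = 1.
Part (a). Triangle bound: M_tri(r) = Σ_k |c_k| r^k
  = |-1|·1^0 + |-3|·1^1 + |1|·1^2
  = 1 + 3 + 1 = 5.
This bounds M(r) := max_{|z|=r} |p(z)| from above; equality holds iff all terms c_k z^k can be made to align in phase at a single z on |z|=r.
Part (b). At z = 1 (real, on the circle |z| = r):
  p(1) = (-1)·1^0 + (-3)·1^1 + (1)·1^2 = -3.
  |p(1)| = 3.
Check: |p(1)| = 3 ≤ 5 = M_tri(1). ✓ Equality does not hold at z = 1 (the coefficients have mixed signs, so the terms do not all align in phase there).

M_tri(1) = 5; |p(1)| = 3; equality at z=1: no.


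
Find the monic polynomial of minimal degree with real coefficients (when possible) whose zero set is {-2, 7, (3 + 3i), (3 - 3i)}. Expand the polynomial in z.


The polynomial is p(z) = ∏_{α ∈ S} (z − α), where S = {-2, 7, (3 + 3i), (3 - 3i)}.
Expanding the product yields: p(z) = z^4 -11·z^3 + 34·z^2 -6·z -252.
Note conjugate pairs combine to real quadratics: (z − (3+3i))(z − (3−3i)) = z² − 6z + 18.
The resulting polynomial has degree 4 and real coefficients as required.

p(z) = z^4 -11·z^3 + 34·z^2 -6·z -252.


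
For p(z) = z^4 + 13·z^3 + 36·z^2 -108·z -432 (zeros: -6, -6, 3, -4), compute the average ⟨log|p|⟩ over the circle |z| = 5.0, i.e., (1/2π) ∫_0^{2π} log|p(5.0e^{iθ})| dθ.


Zeros: -6, -6, -4, 3; r = 5.0.
Inside |z| < r: -4, 3. Outside (|z| ≥ r): -6, -6.
p(0) = -432, so log|p(0)| = log(432) = 6.0684.
Apply Jensen: I(r) = log|p(0)| + Σ_k log(r/|z_k|), summed over zeros inside |z| < r.
  log(r/|z_k|) for z_k = 3: log(5.0/3) = 0.5108
  log(r/|z_k|) for z_k = -4: log(5.0/4) = 0.2231
  Outside zeros (-6, -6) contribute nothing to the Jensen sum.
Sum over inside zeros: 0.7340.
I(r) = log|p(0)| + (inside sum) = 6.0684 + 0.7340 = 6.8024.
Note: since some zeros are outside |z| ≤ r, the simplified n·log(r) form does NOT apply — only the inside zeros contribute.

I(r) ≈ 6.8024.


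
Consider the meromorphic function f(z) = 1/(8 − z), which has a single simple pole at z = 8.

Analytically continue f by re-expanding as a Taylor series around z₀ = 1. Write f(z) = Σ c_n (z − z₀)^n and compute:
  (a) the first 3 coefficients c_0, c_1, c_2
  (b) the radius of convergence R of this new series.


Let w = z − z₀, so z = z₀ + w.
Then 8 − z = 8 − (z₀ + w) = (8 − z₀) − w = 7 − w.
f(z) = 1/(7 − w) = (1/(7)) · 1/(1 − w/(7)) = Σ_{n≥0} w^n / (7)^(n+1).
So c_n = 1/(7)^(n+1):
  c_0 = 1/(7)^1 = 1/7.
  c_1 = 1/(7)^2 = 1/49.
  c_2 = 1/(7)^3 = 1/343.
The series is valid for |w/d| < 1, i.e. |z − z₀| < |d|.
Radius of convergence: R = |8 − z₀| = |7| = 7 (distance from z₀ to the singularity z = 8).

c_0 = 1/7, c_1 = 1/49, c_2 = 1/343; R = 7.


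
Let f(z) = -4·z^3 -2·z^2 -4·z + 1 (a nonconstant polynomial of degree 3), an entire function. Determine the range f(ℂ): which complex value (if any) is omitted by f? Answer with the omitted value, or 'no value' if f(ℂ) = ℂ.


Little Picard bounds the complement of f(ℂ) to at most one point.
For every w ∈ ℂ, the equation p(z) − w = 0 is a nonconstant polynomial in z and hence has at least one root by the fundamental theorem of algebra. So p is surjective onto ℂ, omitting no value.

Omitted value: no value.


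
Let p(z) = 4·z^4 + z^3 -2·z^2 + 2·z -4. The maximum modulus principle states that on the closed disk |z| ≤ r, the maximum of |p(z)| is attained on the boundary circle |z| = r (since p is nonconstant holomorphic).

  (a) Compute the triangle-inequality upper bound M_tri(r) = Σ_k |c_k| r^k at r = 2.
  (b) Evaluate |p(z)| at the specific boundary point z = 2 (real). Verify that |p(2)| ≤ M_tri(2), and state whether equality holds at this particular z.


Coefficients: c_0 = -4, c_1 = 2, c_2 = -2, c_3 = 1, c_4 = 4. Radius r = 2.
Part (a). Triangle bound: M_tri(r) = Σ_k |c_k| r^k
  = |-4|·2^0 + |2|·2^1 + |-2|·2^2 + |1|·2^3 + |4|·2^4
  = 4 + 4 + 8 + 8 + 64 = 88.
This bounds M(r) := max_{|z|=r} |p(z)| from above; equality holds iff all terms c_k z^k can be made to align in phase at a single z on |z|=r.
Part (b). At z = 2 (real, on the circle |z| = r):
  p(2) = (-4)·2^0 + (2)·2^1 + (-2)·2^2 + (1)·2^3 + (4)·2^4 = 64.
  |p(2)| = 64.
Check: |p(2)| = 64 ≤ 88 = M_tri(2). ✓ Equality does not hold at z = 2 (the coefficients have mixed signs, so the terms do not all align in phase there).

M_tri(2) = 88; |p(2)| = 64; equality at z=2: no.


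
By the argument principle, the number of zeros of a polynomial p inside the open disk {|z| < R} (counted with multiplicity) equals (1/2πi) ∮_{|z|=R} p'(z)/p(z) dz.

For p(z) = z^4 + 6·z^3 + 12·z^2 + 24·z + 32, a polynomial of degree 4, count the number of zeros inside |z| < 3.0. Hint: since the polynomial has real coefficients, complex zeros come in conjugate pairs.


The zeros of p are: (0 + 2i), (0 - 2i), -2, -4.
Their magnitudes are: 2, 2, 2, 4.
Zeros with |z| < R = 3.0: (0 + 2i), (0 - 2i), -2.
Count = 3.
By the argument principle, (1/2πi) ∮_{|z|=R} p'(z)/p(z) dz equals exactly this count.

Number of zeros inside |z| < 3.0: 3.


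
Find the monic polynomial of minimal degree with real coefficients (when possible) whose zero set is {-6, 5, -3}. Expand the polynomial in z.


The polynomial is p(z) = ∏_{α ∈ S} (z − α), where S = {-6, 5, -3}.
Expanding the product yields: p(z) = z^3 + 4·z^2 -27·z -90.
The resulting polynomial has degree 3 and real coefficients as required.

p(z) = z^3 + 4·z^2 -27·z -90.


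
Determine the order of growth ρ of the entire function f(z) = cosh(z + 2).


cosh(w) is a linear combination of e^{iw} and e^{−iw} (or e^w, e^{−w} in the hyperbolic case), so |cosh(w)| ≤ e^{|w|}. With w = z + 2, |w| ≤ 1|z| + 2 = 1r + 2 on |z| = r, giving M(r) ≤ e^{1r + 2}, so ρ ≤ 1. On a suitable ray (z = it for sin/cos; z = t for sinh/cosh, t real → ∞), |cosh(z + 2)| grows like e^{1|t|}/2, so ρ ≥ 1. Hence ρ = 1.
Therefore ρ = 1.

Order ρ = 1.


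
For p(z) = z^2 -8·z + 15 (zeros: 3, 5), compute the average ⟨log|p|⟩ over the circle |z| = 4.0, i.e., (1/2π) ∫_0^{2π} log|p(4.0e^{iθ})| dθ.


Zeros: 3, 5; r = 4.0.
Inside |z| < r: 3. Outside (|z| ≥ r): 5.
p(0) = 15, so log|p(0)| = log(15) = 2.7081.
Apply Jensen: I(r) = log|p(0)| + Σ_k log(r/|z_k|), summed over zeros inside |z| < r.
  log(r/|z_k|) for z_k = 3: log(4.0/3) = 0.2877
  Outside zeros (5) contribute nothing to the Jensen sum.
Sum over inside zeros: 0.2877.
I(r) = log|p(0)| + (inside sum) = 2.7081 + 0.2877 = 2.9957.
Note: since some zeros are outside |z| ≤ r, the simplified n·log(r) form does NOT apply — only the inside zeros contribute.

I(r) ≈ 2.9957.


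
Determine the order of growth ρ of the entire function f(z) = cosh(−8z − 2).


cosh(w) is a linear combination of e^{iw} and e^{−iw} (or e^w, e^{−w} in the hyperbolic case), so |cosh(w)| ≤ e^{|w|}. With w = −8z − 2, |w| ≤ 8|z| + 2 = 8r + 2 on |z| = r, giving M(r) ≤ e^{8r + 2}, so ρ ≤ 1. On a suitable ray (z = it for sin/cos; z = t for sinh/cosh, t real → ∞), |cosh(−8z − 2)| grows like e^{8|t|}/2, so ρ ≥ 1. Hence ρ = 1.
Therefore ρ = 1.

Order ρ = 1.


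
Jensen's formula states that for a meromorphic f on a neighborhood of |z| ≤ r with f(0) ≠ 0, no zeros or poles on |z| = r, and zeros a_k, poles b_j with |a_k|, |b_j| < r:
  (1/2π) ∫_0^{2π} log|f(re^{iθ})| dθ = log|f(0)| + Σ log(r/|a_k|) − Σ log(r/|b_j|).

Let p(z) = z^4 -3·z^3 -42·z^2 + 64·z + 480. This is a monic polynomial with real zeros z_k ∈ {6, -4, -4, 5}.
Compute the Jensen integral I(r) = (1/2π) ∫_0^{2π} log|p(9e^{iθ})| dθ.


Zeros: -4, -4, 5, 6; r = 9.
Inside |z| < r: -4, -4, 5, 6. Outside (|z| ≥ r): ∅.
p(0) = 480, so log|p(0)| = log(480) = 6.1738.
Apply Jensen: I(r) = log|p(0)| + Σ_k log(r/|z_k|), summed over zeros inside |z| < r.
  log(r/|z_k|) for z_k = 6: log(9/6) = 0.4055
  log(r/|z_k|) for z_k = -4: log(9/4) = 0.8109
  log(r/|z_k|) for z_k = -4: log(9/4) = 0.8109
  log(r/|z_k|) for z_k = 5: log(9/5) = 0.5878
Sum over inside zeros: 2.6151.
I(r) = log|p(0)| + (inside sum) = 6.1738 + 2.6151 = 8.7889.
Closed form (all zeros inside, monic): I(r) = n·log(r) = 4·log(9) = 8.7889. ✓

I(r) ≈ 8.7889.


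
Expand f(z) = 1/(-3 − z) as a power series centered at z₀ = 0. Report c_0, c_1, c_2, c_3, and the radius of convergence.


Let w = z − z₀, so z = z₀ + w.
Then -3 − z = -3 − (z₀ + w) = (-3 − z₀) − w = -3 − w.
f(z) = 1/(-3 − w) = (1/(-3)) · 1/(1 − w/(-3)) = Σ_{n≥0} w^n / (-3)^(n+1).
So c_n = 1/(-3)^(n+1):
  c_0 = 1/(-3)^1 = -1/3.
  c_1 = 1/(-3)^2 = 1/9.
  c_2 = 1/(-3)^3 = -1/27.
  c_3 = 1/(-3)^4 = 1/81.
The series is valid for |w/d| < 1, i.e. |z − z₀| < |d|.
Radius of convergence: R = |-3 − z₀| = |-3| = 3 (distance from z₀ to the singularity z = -3).

c_0 = -1/3, c_1 = 1/9, c_2 = -1/27, c_3 = 1/81; R = 3.


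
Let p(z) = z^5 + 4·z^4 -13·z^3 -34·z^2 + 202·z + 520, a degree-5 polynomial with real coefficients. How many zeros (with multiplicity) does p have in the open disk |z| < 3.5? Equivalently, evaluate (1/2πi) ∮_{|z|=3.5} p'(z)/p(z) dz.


The zeros of p are: (3 + 2i), (3 - 2i), (-3 + 1i), (-3 - 1i), -4.
Their magnitudes are: 3.606, 3.606, 3.162, 3.162, 4.
Zeros with |z| < R = 3.5: (-3 + 1i), (-3 - 1i).
Count = 2.
By the argument principle, (1/2πi) ∮_{|z|=R} p'(z)/p(z) dz equals exactly this count.

Number of zeros inside |z| < 3.5: 2.


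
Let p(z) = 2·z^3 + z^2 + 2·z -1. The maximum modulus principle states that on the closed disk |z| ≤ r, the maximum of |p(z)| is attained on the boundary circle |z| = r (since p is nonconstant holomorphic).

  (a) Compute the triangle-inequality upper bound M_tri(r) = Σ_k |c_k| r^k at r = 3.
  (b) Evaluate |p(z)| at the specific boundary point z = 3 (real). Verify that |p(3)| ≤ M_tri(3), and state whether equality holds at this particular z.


Coefficients: c_0 = -1, c_1 = 2, c_2 = 1, c_3 = 2. Radius r = 3.
Part (a). Triangle bound: M_tri(r) = Σ_k |c_k| r^k
  = |-1|·3^0 + |2|·3^1 + |1|·3^2 + |2|·3^3
  = 1 + 6 + 9 + 54 = 70.
This bounds M(r) := max_{|z|=r} |p(z)| from above; equality holds iff all terms c_k z^k can be made to align in phase at a single z on |z|=r.
Part (b). At z = 3 (real, on the circle |z| = r):
  p(3) = (-1)·3^0 + (2)·3^1 + (1)·3^2 + (2)·3^3 = 68.
  |p(3)| = 68.
Check: |p(3)| = 68 ≤ 70 = M_tri(3). ✓ Equality does not hold at z = 3 (the coefficients have mixed signs, so the terms do not all align in phase there).

M_tri(3) = 70; |p(3)| = 68; equality at z=3: no.


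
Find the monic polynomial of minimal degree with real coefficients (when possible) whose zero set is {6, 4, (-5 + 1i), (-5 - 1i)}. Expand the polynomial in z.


The polynomial is p(z) = ∏_{α ∈ S} (z − α), where S = {6, 4, (-5 + 1i), (-5 - 1i)}.
Expanding the product yields: p(z) = z^4 -50·z^2 -20·z + 624.
Note conjugate pairs combine to real quadratics: (z − (-5+1i))(z − (-5−1i)) = z² + 10z + 26.
The resulting polynomial has degree 4 and real coefficients as required.

p(z) = z^4 -50·z^2 -20·z + 624.


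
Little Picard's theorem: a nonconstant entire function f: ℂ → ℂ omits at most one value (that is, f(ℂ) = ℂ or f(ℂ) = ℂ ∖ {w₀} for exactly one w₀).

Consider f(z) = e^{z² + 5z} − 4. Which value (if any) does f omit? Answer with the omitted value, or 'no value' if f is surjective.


Little Picard bounds the complement of f(ℂ) to at most one point.
The exponent g(z) = z² + 5z is a nonconstant polynomial, hence surjective onto ℂ. So e^{g(z)} takes every value in {e^w : w ∈ ℂ} = ℂ ∖ {0}. Adding -4 shifts the range to ℂ ∖ {-4}. f omits exactly -4.

Omitted value: -4.


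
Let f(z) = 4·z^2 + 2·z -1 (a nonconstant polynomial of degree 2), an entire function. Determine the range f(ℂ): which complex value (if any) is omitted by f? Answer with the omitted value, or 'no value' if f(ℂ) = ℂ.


Little Picard bounds the complement of f(ℂ) to at most one point.
For every w ∈ ℂ, the equation p(z) − w = 0 is a nonconstant polynomial in z and hence has at least one root by the fundamental theorem of algebra. So p is surjective onto ℂ, omitting no value.

Omitted value: no value.


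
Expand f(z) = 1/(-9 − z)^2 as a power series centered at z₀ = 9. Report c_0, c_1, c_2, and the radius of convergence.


Let w = z − z₀, so z = z₀ + w.
Then -9 − z = -9 − (z₀ + w) = (-9 − z₀) − w = -18 − w.
f(z) = 1/(-18 − w)^2 = (1/(-18)^2) · (1 − w/(-18))^{−2}.
By the binomial series (1−u)^{−2} = Σ_{n≥0} C(n+1, 1) u^n for |u|<1, with u = w/(-18):
  c_n = C(n+1, 1) / (-18)^(n+2).
  c_0 = 1/(-18)^2 = 1/324.
  c_1 = 2/(-18)^3 = -1/2916.
  c_2 = 3/(-18)^4 = 1/34992.
The series is valid for |w/d| < 1, i.e. |z − z₀| < |d|.
Radius of convergence: R = |-9 − z₀| = |-18| = 18 (distance from z₀ to the singularity z = -9).

c_0 = 1/324, c_1 = -1/2916, c_2 = 1/34992; R = 18.


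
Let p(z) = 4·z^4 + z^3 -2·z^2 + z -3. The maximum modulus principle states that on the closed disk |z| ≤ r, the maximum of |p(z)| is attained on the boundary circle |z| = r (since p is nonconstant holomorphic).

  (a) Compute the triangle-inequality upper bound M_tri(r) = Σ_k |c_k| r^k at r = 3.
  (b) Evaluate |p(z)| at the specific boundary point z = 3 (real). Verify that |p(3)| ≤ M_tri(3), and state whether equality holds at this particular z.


Coefficients: c_0 = -3, c_1 = 1, c_2 = -2, c_3 = 1, c_4 = 4. Radius r = 3.
Part (a). Triangle bound: M_tri(r) = Σ_k |c_k| r^k
  = |-3|·3^0 + |1|·3^1 + |-2|·3^2 + |1|·3^3 + |4|·3^4
  = 3 + 3 + 18 + 27 + 324 = 375.
This bounds M(r) := max_{|z|=r} |p(z)| from above; equality holds iff all terms c_k z^k can be made to align in phase at a single z on |z|=r.
Part (b). At z = 3 (real, on the circle |z| = r):
  p(3) = (-3)·3^0 + (1)·3^1 + (-2)·3^2 + (1)·3^3 + (4)·3^4 = 333.
  |p(3)| = 333.
Check: |p(3)| = 333 ≤ 375 = M_tri(3). ✓ Equality does not hold at z = 3 (the coefficients have mixed signs, so the terms do not all align in phase there).

M_tri(3) = 375; |p(3)| = 333; equality at z=3: no.


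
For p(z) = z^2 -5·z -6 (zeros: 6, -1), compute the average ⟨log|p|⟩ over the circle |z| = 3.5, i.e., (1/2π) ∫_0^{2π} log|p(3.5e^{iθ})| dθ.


Zeros: -1, 6; r = 3.5.
Inside |z| < r: -1. Outside (|z| ≥ r): 6.
p(0) = -6, so log|p(0)| = log(6) = 1.7918.
Apply Jensen: I(r) = log|p(0)| + Σ_k log(r/|z_k|), summed over zeros inside |z| < r.
  log(r/|z_k|) for z_k = -1: log(3.5/1) = 1.2528
  Outside zeros (6) contribute nothing to the Jensen sum.
Sum over inside zeros: 1.2528.
I(r) = log|p(0)| + (inside sum) = 1.7918 + 1.2528 = 3.0445.
Note: since some zeros are outside |z| ≤ r, the simplified n·log(r) form does NOT apply — only the inside zeros contribute.

I(r) ≈ 3.0445.


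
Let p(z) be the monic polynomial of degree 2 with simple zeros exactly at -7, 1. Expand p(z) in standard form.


The polynomial is p(z) = ∏_{α ∈ S} (z − α), where S = {-7, 1}.
Expanding the product yields: p(z) = z^2 + 6·z -7.
The resulting polynomial has degree 2 and real coefficients as required.

p(z) = z^2 + 6·z -7.


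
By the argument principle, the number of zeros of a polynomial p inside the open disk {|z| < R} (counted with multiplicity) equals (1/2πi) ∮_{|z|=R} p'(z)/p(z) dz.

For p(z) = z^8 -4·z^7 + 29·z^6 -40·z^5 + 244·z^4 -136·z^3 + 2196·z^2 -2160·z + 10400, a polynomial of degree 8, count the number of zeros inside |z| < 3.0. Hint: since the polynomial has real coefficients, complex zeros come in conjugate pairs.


The zeros of p are: (2 + 3i), (2 - 3i), (1 + 3i), (1 - 3i), (1 + 3i), (1 - 3i), (-2 + 2i), (-2 - 2i).
Their magnitudes are: 3.606, 3.606, 3.162, 3.162, 3.162, 3.162, 2.828, 2.828.
Zeros with |z| < R = 3.0: (-2 + 2i), (-2 - 2i).
Count = 2.
By the argument principle, (1/2πi) ∮_{|z|=R} p'(z)/p(z) dz equals exactly this count.

Number of zeros inside |z| < 3.0: 2.


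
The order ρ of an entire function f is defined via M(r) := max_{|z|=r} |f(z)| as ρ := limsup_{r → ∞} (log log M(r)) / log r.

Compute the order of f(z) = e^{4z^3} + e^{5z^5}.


Each summand is entire of order 3 and 5 respectively (as in the single-exponential case). The order of a sum is at most the max of the orders, so ρ ≤ 5. For the lower bound: on |z|=r choose arg z so that 5z^5 is real positive; then |e^{5z^5}| = e^{5r^5} while |e^{4z^3}| ≤ e^{4r^3} = o(e^{5r^5}). So |f| ≥ e^{5r^5}(1 − o(1)) and ρ ≥ 5. Hence ρ = max(3, 5) = 5.
Therefore ρ = 5.

Order ρ = 5.


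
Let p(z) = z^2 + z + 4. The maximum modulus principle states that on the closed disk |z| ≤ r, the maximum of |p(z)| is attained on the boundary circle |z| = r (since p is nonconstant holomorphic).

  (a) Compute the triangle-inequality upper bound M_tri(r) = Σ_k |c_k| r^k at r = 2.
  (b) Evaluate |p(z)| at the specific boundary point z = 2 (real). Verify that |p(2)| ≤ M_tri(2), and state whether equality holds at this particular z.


Coefficients: c_0 = 4, c_1 = 1, c_2 = 1. Radius r = 2.
Part (a). Triangle bound: M_tri(r) = Σ_k |c_k| r^k
  = |4|·2^0 + |1|·2^1 + |1|·2^2
  = 4 + 2 + 4 = 10.
This bounds M(r) := max_{|z|=r} |p(z)| from above; equality holds iff all terms c_k z^k can be made to align in phase at a single z on |z|=r.
Part (b). At z = 2 (real, on the circle |z| = r):
  p(2) = (4)·2^0 + (1)·2^1 + (1)·2^2 = 10.
  |p(2)| = 10.
Since all nonzero coefficients share the same sign, |p(2)| = 10 = M_tri(2); the triangle bound is attained at z = 2, so in fact M(r) = 10.

M_tri(2) = 10; |p(2)| = 10; equality at z=2: yes.


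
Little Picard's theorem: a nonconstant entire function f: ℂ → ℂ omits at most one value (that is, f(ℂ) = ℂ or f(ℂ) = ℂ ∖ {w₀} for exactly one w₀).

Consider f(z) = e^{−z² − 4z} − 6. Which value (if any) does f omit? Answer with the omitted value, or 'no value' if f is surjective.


Little Picard bounds the complement of f(ℂ) to at most one point.
The exponent g(z) = −z² − 4z is a nonconstant polynomial, hence surjective onto ℂ. So e^{g(z)} takes every value in {e^w : w ∈ ℂ} = ℂ ∖ {0}. Adding -6 shifts the range to ℂ ∖ {-6}. f omits exactly -6.

Omitted value: -6.


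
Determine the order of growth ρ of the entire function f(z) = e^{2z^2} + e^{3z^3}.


Each summand is entire of order 2 and 3 respectively (as in the single-exponential case). The order of a sum is at most the max of the orders, so ρ ≤ 3. For the lower bound: on |z|=r choose arg z so that 3z^3 is real positive; then |e^{3z^3}| = e^{3r^3} while |e^{2z^2}| ≤ e^{2r^2} = o(e^{3r^3}). So |f| ≥ e^{3r^3}(1 − o(1)) and ρ ≥ 3. Hence ρ = max(2, 3) = 3.
Therefore ρ = 3.

Order ρ = 3.


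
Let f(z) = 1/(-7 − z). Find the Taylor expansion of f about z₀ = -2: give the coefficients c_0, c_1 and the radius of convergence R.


Let w = z − z₀, so z = z₀ + w.
Then -7 − z = -7 − (z₀ + w) = (-7 − z₀) − w = -5 − w.
f(z) = 1/(-5 − w) = (1/(-5)) · 1/(1 − w/(-5)) = Σ_{n≥0} w^n / (-5)^(n+1).
So c_n = 1/(-5)^(n+1):
  c_0 = 1/(-5)^1 = -1/5.
  c_1 = 1/(-5)^2 = 1/25.
The series is valid for |w/d| < 1, i.e. |z − z₀| < |d|.
Radius of convergence: R = |-7 − z₀| = |-5| = 5 (distance from z₀ to the singularity z = -7).

c_0 = -1/5, c_1 = 1/25; R = 5.


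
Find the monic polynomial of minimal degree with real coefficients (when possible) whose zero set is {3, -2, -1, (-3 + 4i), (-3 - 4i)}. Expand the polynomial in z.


The polynomial is p(z) = ∏_{α ∈ S} (z − α), where S = {3, -2, -1, (-3 + 4i), (-3 - 4i)}.
Expanding the product yields: p(z) = z^5 + 6·z^4 + 18·z^3 -48·z^2 -211·z -150.
Note conjugate pairs combine to real quadratics: (z − (-3+4i))(z − (-3−4i)) = z² + 6z + 25.
The resulting polynomial has degree 5 and real coefficients as required.

p(z) = z^5 + 6·z^4 + 18·z^3 -48·z^2 -211·z -150.


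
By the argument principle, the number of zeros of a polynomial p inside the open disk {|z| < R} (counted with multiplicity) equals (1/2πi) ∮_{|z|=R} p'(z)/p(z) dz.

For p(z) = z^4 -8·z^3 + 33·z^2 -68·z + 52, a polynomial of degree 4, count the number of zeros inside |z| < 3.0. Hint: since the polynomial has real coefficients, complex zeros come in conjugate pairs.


The zeros of p are: 2, 2, (2 + 3i), (2 - 3i).
Their magnitudes are: 2, 2, 3.606, 3.606.
Zeros with |z| < R = 3.0: 2, 2.
Count = 2.
By the argument principle, (1/2πi) ∮_{|z|=R} p'(z)/p(z) dz equals exactly this count.

Number of zeros inside |z| < 3.0: 2.


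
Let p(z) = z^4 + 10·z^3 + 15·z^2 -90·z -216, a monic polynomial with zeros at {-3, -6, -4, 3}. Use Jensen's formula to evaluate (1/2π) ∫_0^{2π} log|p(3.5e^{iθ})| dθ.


Zeros: -6, -4, -3, 3; r = 3.5.
Inside |z| < r: -3, 3. Outside (|z| ≥ r): -6, -4.
p(0) = -216, so log|p(0)| = log(216) = 5.3753.
Apply Jensen: I(r) = log|p(0)| + Σ_k log(r/|z_k|), summed over zeros inside |z| < r.
  log(r/|z_k|) for z_k = -3: log(3.5/3) = 0.1542
  log(r/|z_k|) for z_k = 3: log(3.5/3) = 0.1542
  Outside zeros (-6, -4) contribute nothing to the Jensen sum.
Sum over inside zeros: 0.3083.
I(r) = log|p(0)| + (inside sum) = 5.3753 + 0.3083 = 5.6836.
Note: since some zeros are outside |z| ≤ r, the simplified n·log(r) form does NOT apply — only the inside zeros contribute.

I(r) ≈ 5.6836.


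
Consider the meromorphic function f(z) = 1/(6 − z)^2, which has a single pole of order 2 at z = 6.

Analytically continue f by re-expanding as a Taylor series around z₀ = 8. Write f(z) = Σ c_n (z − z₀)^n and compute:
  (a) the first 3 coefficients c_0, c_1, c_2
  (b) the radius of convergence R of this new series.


Let w = z − z₀, so z = z₀ + w.
Then 6 − z = 6 − (z₀ + w) = (6 − z₀) − w = -2 − w.
f(z) = 1/(-2 − w)^2 = (1/(-2)^2) · (1 − w/(-2))^{−2}.
By the binomial series (1−u)^{−2} = Σ_{n≥0} C(n+1, 1) u^n for |u|<1, with u = w/(-2):
  c_n = C(n+1, 1) / (-2)^(n+2).
  c_0 = 1/(-2)^2 = 1/4.
  c_1 = 2/(-2)^3 = -1/4.
  c_2 = 3/(-2)^4 = 3/16.
The series is valid for |w/d| < 1, i.e. |z − z₀| < |d|.
Radius of convergence: R = |6 − z₀| = |-2| = 2 (distance from z₀ to the singularity z = 6).

c_0 = 1/4, c_1 = -1/4, c_2 = 3/16; R = 2.


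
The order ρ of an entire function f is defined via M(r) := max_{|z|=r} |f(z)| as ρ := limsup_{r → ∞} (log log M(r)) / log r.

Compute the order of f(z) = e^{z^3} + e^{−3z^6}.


Each summand is entire of order 3 and 6 respectively (as in the single-exponential case). The order of a sum is at most the max of the orders, so ρ ≤ 6. For the lower bound: on |z|=r choose arg z so that -3z^6 is real positive; then |e^{-3z^6}| = e^{3r^6} while |e^{1z^3}| ≤ e^{1r^3} = o(e^{3r^6}). So |f| ≥ e^{3r^6}(1 − o(1)) and ρ ≥ 6. Hence ρ = max(3, 6) = 6.
Therefore ρ = 6.

Order ρ = 6.


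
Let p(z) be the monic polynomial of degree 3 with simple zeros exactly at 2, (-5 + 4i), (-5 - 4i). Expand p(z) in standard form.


The polynomial is p(z) = ∏_{α ∈ S} (z − α), where S = {2, (-5 + 4i), (-5 - 4i)}.
Expanding the product yields: p(z) = z^3 + 8·z^2 + 21·z -82.
Note conjugate pairs combine to real quadratics: (z − (-5+4i))(z − (-5−4i)) = z² + 10z + 41.
The resulting polynomial has degree 3 and real coefficients as required.

p(z) = z^3 + 8·z^2 + 21·z -82.


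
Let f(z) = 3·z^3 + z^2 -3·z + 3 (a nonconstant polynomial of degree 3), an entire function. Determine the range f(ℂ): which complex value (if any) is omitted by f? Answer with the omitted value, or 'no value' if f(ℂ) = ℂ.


Little Picard bounds the complement of f(ℂ) to at most one point.
For every w ∈ ℂ, the equation p(z) − w = 0 is a nonconstant polynomial in z and hence has at least one root by the fundamental theorem of algebra. So p is surjective onto ℂ, omitting no value.

Omitted value: no value.


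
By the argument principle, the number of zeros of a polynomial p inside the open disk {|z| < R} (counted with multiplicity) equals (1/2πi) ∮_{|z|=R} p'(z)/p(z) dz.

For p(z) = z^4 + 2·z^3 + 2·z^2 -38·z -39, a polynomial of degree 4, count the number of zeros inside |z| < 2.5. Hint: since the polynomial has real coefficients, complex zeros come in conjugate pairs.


The zeros of p are: -1, (-2 + 3i), (-2 - 3i), 3.
Their magnitudes are: 1, 3.606, 3.606, 3.
Zeros with |z| < R = 2.5: -1.
Count = 1.
By the argument principle, (1/2πi) ∮_{|z|=R} p'(z)/p(z) dz equals exactly this count.

Number of zeros inside |z| < 2.5: 1.


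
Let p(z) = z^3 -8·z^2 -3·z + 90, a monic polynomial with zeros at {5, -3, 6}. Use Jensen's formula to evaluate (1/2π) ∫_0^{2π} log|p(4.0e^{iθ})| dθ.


Zeros: -3, 5, 6; r = 4.0.
Inside |z| < r: -3. Outside (|z| ≥ r): 5, 6.
p(0) = 90, so log|p(0)| = log(90) = 4.4998.
Apply Jensen: I(r) = log|p(0)| + Σ_k log(r/|z_k|), summed over zeros inside |z| < r.
  log(r/|z_k|) for z_k = -3: log(4.0/3) = 0.2877
  Outside zeros (5, 6) contribute nothing to the Jensen sum.
Sum over inside zeros: 0.2877.
I(r) = log|p(0)| + (inside sum) = 4.4998 + 0.2877 = 4.7875.
Note: since some zeros are outside |z| ≤ r, the simplified n·log(r) form does NOT apply — only the inside zeros contribute.

I(r) ≈ 4.7875.


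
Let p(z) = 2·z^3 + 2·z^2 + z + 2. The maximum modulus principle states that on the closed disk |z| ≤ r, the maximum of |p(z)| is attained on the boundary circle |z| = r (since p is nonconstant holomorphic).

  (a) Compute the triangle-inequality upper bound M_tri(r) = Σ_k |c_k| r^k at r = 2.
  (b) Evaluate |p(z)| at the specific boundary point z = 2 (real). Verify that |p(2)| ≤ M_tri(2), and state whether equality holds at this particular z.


Coefficients: c_0 = 2, c_1 = 1, c_2 = 2, c_3 = 2. Radius r = 2.
Part (a). Triangle bound: M_tri(r) = Σ_k |c_k| r^k
  = |2|·2^0 + |1|·2^1 + |2|·2^2 + |2|·2^3
  = 2 + 2 + 8 + 16 = 28.
This bounds M(r) := max_{|z|=r} |p(z)| from above; equality holds iff all terms c_k z^k can be made to align in phase at a single z on |z|=r.
Part (b). At z = 2 (real, on the circle |z| = r):
  p(2) = (2)·2^0 + (1)·2^1 + (2)·2^2 + (2)·2^3 = 28.
  |p(2)| = 28.
Since all nonzero coefficients share the same sign, |p(2)| = 28 = M_tri(2); the triangle bound is attained at z = 2, so in fact M(r) = 28.

M_tri(2) = 28; |p(2)| = 28; equality at z=2: yes.


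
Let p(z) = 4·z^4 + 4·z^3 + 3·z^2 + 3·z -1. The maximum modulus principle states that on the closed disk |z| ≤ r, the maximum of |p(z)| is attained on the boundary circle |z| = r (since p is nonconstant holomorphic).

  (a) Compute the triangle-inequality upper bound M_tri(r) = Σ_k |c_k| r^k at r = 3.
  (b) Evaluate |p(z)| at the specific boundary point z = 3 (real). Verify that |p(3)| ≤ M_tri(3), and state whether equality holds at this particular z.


Coefficients: c_0 = -1, c_1 = 3, c_2 = 3, c_3 = 4, c_4 = 4. Radius r = 3.
Part (a). Triangle bound: M_tri(r) = Σ_k |c_k| r^k
  = |-1|·3^0 + |3|·3^1 + |3|·3^2 + |4|·3^3 + |4|·3^4
  = 1 + 9 + 27 + 108 + 324 = 469.
This bounds M(r) := max_{|z|=r} |p(z)| from above; equality holds iff all terms c_k z^k can be made to align in phase at a single z on |z|=r.
Part (b). At z = 3 (real, on the circle |z| = r):
  p(3) = (-1)·3^0 + (3)·3^1 + (3)·3^2 + (4)·3^3 + (4)·3^4 = 467.
  |p(3)| = 467.
Check: |p(3)| = 467 ≤ 469 = M_tri(3). ✓ Equality does not hold at z = 3 (the coefficients have mixed signs, so the terms do not all align in phase there).

M_tri(3) = 469; |p(3)| = 467; equality at z=3: no.


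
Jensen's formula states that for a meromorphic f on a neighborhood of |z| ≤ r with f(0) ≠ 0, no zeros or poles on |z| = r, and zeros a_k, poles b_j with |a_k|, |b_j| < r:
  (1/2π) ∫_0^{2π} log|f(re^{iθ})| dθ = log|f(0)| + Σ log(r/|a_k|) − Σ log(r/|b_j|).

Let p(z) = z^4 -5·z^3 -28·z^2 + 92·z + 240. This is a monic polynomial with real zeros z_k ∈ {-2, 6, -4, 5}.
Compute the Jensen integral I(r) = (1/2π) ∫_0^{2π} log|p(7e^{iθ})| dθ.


Zeros: -4, -2, 5, 6; r = 7.
Inside |z| < r: -4, -2, 5, 6. Outside (|z| ≥ r): ∅.
p(0) = 240, so log|p(0)| = log(240) = 5.4806.
Apply Jensen: I(r) = log|p(0)| + Σ_k log(r/|z_k|), summed over zeros inside |z| < r.
  log(r/|z_k|) for z_k = -2: log(7/2) = 1.2528
  log(r/|z_k|) for z_k = 6: log(7/6) = 0.1542
  log(r/|z_k|) for z_k = -4: log(7/4) = 0.5596
  log(r/|z_k|) for z_k = 5: log(7/5) = 0.3365
Sum over inside zeros: 2.3030.
I(r) = log|p(0)| + (inside sum) = 5.4806 + 2.3030 = 7.7836.
Closed form (all zeros inside, monic): I(r) = n·log(r) = 4·log(7) = 7.7836. ✓

I(r) ≈ 7.7836.
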